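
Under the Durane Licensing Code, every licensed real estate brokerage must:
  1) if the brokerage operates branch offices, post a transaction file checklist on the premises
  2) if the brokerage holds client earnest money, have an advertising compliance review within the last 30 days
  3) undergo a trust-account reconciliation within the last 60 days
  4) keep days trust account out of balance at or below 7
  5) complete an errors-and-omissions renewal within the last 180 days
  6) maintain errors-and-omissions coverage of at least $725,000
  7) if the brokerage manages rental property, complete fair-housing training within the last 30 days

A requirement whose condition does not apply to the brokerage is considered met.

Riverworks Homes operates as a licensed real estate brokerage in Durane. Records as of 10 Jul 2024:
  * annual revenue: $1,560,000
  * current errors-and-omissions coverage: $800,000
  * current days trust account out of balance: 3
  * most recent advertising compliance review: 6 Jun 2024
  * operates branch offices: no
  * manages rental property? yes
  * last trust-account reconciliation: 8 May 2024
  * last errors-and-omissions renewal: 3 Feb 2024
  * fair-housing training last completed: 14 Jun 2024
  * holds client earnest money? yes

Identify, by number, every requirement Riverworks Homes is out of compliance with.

1. condition 'operates branch offices' does not hold → requirement n/a → met
2. condition 'holds client earnest money' holds; advertising compliance review 34 days ago vs limit 30 → not met
3. trust-account reconciliation 63 days ago vs limit 60 → not met
4. days trust account out of balance 3 ≤ 7 → met
5. errors-and-omissions renewal 158 days ago vs limit 180 → met
6. errors-and-omissions coverage $800,000 ≥ $725,000 → met
7. condition 'manages rental property' holds; fair-housing training 26 days ago vs limit 30 → met
Not met: 2, 3

2, 3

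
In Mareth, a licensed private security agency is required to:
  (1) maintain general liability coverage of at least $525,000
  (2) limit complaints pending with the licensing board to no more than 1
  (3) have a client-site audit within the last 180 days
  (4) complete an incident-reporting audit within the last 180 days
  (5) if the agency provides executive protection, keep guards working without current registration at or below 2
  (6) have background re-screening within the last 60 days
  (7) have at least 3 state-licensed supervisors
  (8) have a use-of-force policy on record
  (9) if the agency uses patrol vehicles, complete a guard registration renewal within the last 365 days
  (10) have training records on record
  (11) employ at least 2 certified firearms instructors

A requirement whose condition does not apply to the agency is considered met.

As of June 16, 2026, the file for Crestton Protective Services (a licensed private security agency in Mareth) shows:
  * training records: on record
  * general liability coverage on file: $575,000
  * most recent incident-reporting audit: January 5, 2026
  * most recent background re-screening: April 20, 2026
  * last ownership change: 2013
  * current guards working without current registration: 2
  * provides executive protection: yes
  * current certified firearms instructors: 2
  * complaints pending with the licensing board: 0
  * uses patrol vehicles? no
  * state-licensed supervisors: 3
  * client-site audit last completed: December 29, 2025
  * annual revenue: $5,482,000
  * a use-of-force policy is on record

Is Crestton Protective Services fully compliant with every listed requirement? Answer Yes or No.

Yes

1. general liability coverage $575,000 ≥ $525,000 → met
2. complaints pending with the licensing board 0 ≤ 1 → met
3. client-site audit 169 days ago vs limit 180 → met
4. incident-reporting audit 162 days ago vs limit 180 → met
5. condition 'provides executive protection' holds; guards working without current registration 2 ≤ 2 → met
6. background re-screening 57 days ago vs limit 60 → met
7. state-licensed supervisors 3 ≥ 3 → met
8. use-of-force policy present → met
9. condition 'uses patrol vehicles' does not hold → requirement n/a → met
10. training records present → met
11. certified firearms instructors 2 ≥ 2 → met
All met.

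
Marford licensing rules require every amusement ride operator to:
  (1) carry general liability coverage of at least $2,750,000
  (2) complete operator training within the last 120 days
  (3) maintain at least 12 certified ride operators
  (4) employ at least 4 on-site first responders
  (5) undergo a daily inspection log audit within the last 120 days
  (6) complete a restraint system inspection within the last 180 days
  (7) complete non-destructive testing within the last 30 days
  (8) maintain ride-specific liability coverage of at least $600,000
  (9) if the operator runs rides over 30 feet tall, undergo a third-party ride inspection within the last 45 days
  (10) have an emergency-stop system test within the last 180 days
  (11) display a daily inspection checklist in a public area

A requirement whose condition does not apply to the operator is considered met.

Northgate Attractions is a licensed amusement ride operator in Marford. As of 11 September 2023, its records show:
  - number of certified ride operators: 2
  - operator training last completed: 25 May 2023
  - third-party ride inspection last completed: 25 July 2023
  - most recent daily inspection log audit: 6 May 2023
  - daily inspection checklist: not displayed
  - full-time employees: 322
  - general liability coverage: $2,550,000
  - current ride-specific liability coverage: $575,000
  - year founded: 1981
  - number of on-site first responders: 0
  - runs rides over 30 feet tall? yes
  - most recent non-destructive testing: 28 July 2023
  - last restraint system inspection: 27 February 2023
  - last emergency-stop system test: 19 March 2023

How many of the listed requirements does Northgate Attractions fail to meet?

9

1. general liability coverage $2,550,000 < $2,750,000 → not met
2. operator training 109 days ago vs limit 120 → met
3. certified ride operators 2 < 12 → not met
4. on-site first responders 0 < 4 → not met
5. daily inspection log audit 128 days ago vs limit 120 → not met
6. restraint system inspection 196 days ago vs limit 180 → not met
7. non-destructive testing 45 days ago vs limit 30 → not met
8. ride-specific liability coverage $575,000 < $600,000 → not met
9. condition 'runs rides over 30 feet tall' holds; third-party ride inspection 48 days ago vs limit 45 → not met
10. emergency-stop system test 176 days ago vs limit 180 → met
11. daily inspection checklist absent → not met
Not met: 9 of 11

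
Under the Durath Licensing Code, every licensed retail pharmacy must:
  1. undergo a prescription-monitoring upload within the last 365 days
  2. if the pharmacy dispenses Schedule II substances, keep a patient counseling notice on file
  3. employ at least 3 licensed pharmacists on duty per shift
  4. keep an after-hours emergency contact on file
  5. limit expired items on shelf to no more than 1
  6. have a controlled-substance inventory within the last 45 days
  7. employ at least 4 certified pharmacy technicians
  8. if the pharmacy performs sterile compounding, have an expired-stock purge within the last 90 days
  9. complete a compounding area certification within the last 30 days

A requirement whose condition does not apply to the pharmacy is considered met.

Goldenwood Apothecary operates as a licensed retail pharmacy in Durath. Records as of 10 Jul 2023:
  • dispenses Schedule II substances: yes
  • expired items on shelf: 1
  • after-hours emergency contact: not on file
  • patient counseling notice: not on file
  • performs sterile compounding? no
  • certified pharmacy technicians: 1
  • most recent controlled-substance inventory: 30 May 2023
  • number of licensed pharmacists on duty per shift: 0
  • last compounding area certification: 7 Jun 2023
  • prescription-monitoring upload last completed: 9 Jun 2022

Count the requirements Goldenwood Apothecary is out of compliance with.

1. prescription-monitoring upload 396 days ago vs limit 365 → not met
2. condition 'dispenses Schedule II substances' holds; patient counseling notice absent → not met
3. licensed pharmacists on duty per shift 0 < 3 → not met
4. after-hours emergency contact absent → not met
5. expired items on shelf 1 ≤ 1 → met
6. controlled-substance inventory 41 days ago vs limit 45 → met
7. certified pharmacy technicians 1 < 4 → not met
8. condition 'performs sterile compounding' does not hold → requirement n/a → met
9. compounding area certification 33 days ago vs limit 30 → not met
Not met: 6 of 9

6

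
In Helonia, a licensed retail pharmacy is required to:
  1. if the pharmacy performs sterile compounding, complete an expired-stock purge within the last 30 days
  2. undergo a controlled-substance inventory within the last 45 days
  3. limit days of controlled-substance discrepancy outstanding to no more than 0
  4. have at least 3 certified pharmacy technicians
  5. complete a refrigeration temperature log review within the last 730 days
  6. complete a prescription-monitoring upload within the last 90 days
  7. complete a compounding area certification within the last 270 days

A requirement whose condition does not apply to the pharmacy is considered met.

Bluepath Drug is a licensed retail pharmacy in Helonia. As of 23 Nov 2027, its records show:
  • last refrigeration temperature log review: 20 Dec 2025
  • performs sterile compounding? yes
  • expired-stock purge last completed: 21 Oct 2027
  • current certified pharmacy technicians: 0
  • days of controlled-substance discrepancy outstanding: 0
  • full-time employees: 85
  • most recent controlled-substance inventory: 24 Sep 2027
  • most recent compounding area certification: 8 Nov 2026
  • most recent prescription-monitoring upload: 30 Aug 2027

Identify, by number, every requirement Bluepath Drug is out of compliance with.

1. condition 'performs sterile compounding' holds; expired-stock purge 33 days ago vs limit 30 → not met
2. controlled-substance inventory 60 days ago vs limit 45 → not met
3. days of controlled-substance discrepancy outstanding 0 ≤ 0 → met
4. certified pharmacy technicians 0 < 3 → not met
5. refrigeration temperature log review 703 days ago vs limit 730 → met
6. prescription-monitoring upload 85 days ago vs limit 90 → met
7. compounding area certification 380 days ago vs limit 270 → not met
Not met: 1, 2, 4, 7

1, 2, 4, 7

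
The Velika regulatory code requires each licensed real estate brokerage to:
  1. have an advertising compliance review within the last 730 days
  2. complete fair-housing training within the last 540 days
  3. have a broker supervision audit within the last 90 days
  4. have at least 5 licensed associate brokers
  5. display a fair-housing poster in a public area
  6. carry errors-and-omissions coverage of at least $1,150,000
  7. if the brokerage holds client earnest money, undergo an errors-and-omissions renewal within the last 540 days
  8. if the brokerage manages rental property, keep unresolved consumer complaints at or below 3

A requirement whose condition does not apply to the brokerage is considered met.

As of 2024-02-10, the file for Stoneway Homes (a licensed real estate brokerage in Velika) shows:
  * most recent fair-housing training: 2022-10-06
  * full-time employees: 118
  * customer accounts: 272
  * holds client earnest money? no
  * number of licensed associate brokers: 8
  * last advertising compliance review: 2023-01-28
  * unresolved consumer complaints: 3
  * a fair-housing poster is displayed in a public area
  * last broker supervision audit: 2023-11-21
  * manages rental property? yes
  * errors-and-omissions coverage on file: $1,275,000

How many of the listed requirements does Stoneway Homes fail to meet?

0

1. advertising compliance review 378 days ago vs limit 730 → met
2. fair-housing training 492 days ago vs limit 540 → met
3. broker supervision audit 81 days ago vs limit 90 → met
4. licensed associate brokers 8 ≥ 5 → met
5. fair-housing poster present → met
6. errors-and-omissions coverage $1,275,000 ≥ $1,150,000 → met
7. condition 'holds client earnest money' does not hold → requirement n/a → met
8. condition 'manages rental property' holds; unresolved consumer complaints 3 ≤ 3 → met
Not met: 0 of 8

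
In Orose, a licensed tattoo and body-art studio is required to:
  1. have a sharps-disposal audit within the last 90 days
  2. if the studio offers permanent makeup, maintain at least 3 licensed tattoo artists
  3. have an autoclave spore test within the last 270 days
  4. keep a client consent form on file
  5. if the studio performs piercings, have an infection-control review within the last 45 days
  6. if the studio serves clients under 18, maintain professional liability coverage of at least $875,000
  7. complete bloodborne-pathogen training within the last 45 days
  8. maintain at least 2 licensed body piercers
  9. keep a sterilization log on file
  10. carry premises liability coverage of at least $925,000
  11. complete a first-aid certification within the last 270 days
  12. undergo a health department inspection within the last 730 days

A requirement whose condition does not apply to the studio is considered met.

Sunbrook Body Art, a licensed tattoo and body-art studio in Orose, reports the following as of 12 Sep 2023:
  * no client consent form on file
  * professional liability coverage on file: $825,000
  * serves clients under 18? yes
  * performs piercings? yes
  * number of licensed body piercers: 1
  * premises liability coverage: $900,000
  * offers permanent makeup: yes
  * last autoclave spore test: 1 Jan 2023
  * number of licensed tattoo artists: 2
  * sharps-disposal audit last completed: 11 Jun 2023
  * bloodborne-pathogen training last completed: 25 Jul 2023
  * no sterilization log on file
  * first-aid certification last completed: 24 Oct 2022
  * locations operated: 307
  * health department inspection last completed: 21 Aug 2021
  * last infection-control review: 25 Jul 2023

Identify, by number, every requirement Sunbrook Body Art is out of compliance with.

1, 2, 4, 5, 6, 7, 8, 9, 10, 11, 12

1. sharps-disposal audit 93 days ago vs limit 90 → not met
2. condition 'offers permanent makeup' holds; licensed tattoo artists 2 < 3 → not met
3. autoclave spore test 254 days ago vs limit 270 → met
4. client consent form absent → not met
5. condition 'performs piercings' holds; infection-control review 49 days ago vs limit 45 → not met
6. condition 'serves clients under 18' holds; professional liability coverage $825,000 < $875,000 → not met
7. bloodborne-pathogen training 49 days ago vs limit 45 → not met
8. licensed body piercers 1 < 2 → not met
9. sterilization log absent → not met
10. premises liability coverage $900,000 < $925,000 → not met
11. first-aid certification 323 days ago vs limit 270 → not met
12. health department inspection 752 days ago vs limit 730 → not met
Not met: 1, 2, 4, 5, 6, 7, 8, 9, 10, 11, 12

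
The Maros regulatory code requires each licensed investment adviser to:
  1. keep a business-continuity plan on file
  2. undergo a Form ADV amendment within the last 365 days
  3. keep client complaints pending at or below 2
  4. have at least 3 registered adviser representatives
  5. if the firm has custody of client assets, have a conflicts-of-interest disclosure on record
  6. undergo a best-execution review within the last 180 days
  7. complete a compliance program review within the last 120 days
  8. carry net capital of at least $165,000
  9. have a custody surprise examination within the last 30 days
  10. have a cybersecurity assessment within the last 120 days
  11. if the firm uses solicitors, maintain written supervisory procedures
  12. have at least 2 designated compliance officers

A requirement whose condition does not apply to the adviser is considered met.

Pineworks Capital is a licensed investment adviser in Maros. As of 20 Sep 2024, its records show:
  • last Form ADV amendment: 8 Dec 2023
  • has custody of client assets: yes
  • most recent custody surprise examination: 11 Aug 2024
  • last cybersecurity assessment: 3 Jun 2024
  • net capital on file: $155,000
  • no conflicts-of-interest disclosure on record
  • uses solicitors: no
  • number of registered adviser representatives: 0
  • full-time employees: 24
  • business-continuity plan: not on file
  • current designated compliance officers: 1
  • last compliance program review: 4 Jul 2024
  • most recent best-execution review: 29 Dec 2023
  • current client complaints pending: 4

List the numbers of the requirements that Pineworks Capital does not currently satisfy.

1, 3, 4, 5, 6, 8, 9, 12

1. business-continuity plan absent → not met
2. Form ADV amendment 287 days ago vs limit 365 → met
3. client complaints pending 4 > 2 → not met
4. registered adviser representatives 0 < 3 → not met
5. condition 'has custody of client assets' holds; conflicts-of-interest disclosure absent → not met
6. best-execution review 266 days ago vs limit 180 → not met
7. compliance program review 78 days ago vs limit 120 → met
8. net capital $155,000 < $165,000 → not met
9. custody surprise examination 40 days ago vs limit 30 → not met
10. cybersecurity assessment 109 days ago vs limit 120 → met
11. condition 'uses solicitors' does not hold → requirement n/a → met
12. designated compliance officers 1 < 2 → not met
Not met: 1, 3, 4, 5, 6, 8, 9, 12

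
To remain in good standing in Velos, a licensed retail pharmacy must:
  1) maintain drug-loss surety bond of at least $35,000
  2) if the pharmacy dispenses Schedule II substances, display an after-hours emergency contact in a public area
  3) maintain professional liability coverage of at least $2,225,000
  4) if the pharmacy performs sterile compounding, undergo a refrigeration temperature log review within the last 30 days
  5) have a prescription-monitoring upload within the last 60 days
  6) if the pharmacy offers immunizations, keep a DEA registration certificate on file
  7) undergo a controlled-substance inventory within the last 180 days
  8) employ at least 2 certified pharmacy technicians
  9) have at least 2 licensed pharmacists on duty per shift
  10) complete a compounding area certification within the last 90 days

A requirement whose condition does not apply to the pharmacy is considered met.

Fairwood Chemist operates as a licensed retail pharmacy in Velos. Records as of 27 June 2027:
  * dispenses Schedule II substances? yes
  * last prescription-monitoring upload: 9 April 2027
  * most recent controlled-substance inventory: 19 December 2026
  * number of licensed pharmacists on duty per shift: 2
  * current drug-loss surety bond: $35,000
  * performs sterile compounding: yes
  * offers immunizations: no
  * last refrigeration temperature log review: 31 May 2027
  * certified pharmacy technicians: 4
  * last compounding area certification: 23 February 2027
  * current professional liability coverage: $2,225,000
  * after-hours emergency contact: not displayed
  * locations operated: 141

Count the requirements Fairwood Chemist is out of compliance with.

4

1. drug-loss surety bond $35,000 ≥ $35,000 → met
2. condition 'dispenses Schedule II substances' holds; after-hours emergency contact absent → not met
3. professional liability coverage $2,225,000 ≥ $2,225,000 → met
4. condition 'performs sterile compounding' holds; refrigeration temperature log review 27 days ago vs limit 30 → met
5. prescription-monitoring upload 79 days ago vs limit 60 → not met
6. condition 'offers immunizations' does not hold → requirement n/a → met
7. controlled-substance inventory 190 days ago vs limit 180 → not met
8. certified pharmacy technicians 4 ≥ 2 → met
9. licensed pharmacists on duty per shift 2 ≥ 2 → met
10. compounding area certification 124 days ago vs limit 90 → not met
Not met: 4 of 10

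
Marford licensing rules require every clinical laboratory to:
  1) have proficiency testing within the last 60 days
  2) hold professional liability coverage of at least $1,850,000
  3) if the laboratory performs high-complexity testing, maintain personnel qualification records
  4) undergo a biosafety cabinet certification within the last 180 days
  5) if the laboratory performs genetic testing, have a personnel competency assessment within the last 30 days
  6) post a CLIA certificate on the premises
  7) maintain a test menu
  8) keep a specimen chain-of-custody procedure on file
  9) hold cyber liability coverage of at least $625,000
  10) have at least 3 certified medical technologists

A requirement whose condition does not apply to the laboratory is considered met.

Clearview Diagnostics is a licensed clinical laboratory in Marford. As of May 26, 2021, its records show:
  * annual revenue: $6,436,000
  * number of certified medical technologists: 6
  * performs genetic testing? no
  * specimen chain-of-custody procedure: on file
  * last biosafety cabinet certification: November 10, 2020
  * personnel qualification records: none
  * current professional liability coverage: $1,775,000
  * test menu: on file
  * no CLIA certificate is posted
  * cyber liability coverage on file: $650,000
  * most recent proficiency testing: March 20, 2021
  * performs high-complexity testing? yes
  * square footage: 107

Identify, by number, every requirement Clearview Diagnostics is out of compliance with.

1, 2, 3, 4, 6

1. proficiency testing 67 days ago vs limit 60 → not met
2. professional liability coverage $1,775,000 < $1,850,000 → not met
3. condition 'performs high-complexity testing' holds; personnel qualification records absent → not met
4. biosafety cabinet certification 197 days ago vs limit 180 → not met
5. condition 'performs genetic testing' does not hold → requirement n/a → met
6. CLIA certificate absent → not met
7. test menu present → met
8. specimen chain-of-custody procedure present → met
9. cyber liability coverage $650,000 ≥ $625,000 → met
10. certified medical technologists 6 ≥ 3 → met
Not met: 1, 2, 3, 4, 6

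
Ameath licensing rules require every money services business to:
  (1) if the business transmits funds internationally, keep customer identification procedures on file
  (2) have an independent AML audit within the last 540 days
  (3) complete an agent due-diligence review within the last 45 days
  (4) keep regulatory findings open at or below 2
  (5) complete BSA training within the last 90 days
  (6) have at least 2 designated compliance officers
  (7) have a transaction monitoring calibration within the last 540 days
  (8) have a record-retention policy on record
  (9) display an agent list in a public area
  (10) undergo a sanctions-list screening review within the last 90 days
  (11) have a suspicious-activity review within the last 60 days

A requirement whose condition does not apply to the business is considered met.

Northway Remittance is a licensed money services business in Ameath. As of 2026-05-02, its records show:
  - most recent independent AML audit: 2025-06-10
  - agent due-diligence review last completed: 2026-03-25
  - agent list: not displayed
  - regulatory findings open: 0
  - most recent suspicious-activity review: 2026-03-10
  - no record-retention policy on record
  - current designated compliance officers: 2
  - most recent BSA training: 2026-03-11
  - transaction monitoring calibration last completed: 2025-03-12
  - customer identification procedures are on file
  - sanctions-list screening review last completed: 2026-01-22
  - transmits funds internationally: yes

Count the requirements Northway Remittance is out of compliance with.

3

1. condition 'transmits funds internationally' holds; customer identification procedures present → met
2. independent AML audit 326 days ago vs limit 540 → met
3. agent due-diligence review 38 days ago vs limit 45 → met
4. regulatory findings open 0 ≤ 2 → met
5. BSA training 52 days ago vs limit 90 → met
6. designated compliance officers 2 ≥ 2 → met
7. transaction monitoring calibration 416 days ago vs limit 540 → met
8. record-retention policy absent → not met
9. agent list absent → not met
10. sanctions-list screening review 100 days ago vs limit 90 → not met
11. suspicious-activity review 53 days ago vs limit 60 → met
Not met: 3 of 11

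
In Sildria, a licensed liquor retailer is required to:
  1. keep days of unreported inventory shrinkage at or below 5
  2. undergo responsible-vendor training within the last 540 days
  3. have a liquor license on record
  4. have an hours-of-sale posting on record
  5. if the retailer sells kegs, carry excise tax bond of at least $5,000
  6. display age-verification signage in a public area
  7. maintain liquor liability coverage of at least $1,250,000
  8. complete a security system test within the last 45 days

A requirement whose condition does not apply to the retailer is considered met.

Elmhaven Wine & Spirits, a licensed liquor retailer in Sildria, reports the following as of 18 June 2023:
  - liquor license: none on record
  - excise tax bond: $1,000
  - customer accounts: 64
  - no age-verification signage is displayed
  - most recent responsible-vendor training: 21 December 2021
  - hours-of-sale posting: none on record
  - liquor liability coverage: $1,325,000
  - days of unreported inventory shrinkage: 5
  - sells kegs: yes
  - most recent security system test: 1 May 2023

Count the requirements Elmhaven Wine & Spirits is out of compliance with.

1. days of unreported inventory shrinkage 5 ≤ 5 → met
2. responsible-vendor training 544 days ago vs limit 540 → not met
3. liquor license absent → not met
4. hours-of-sale posting absent → not met
5. condition 'sells kegs' holds; excise tax bond $1,000 < $5,000 → not met
6. age-verification signage absent → not met
7. liquor liability coverage $1,325,000 ≥ $1,250,000 → met
8. security system test 48 days ago vs limit 45 → not met
Not met: 6 of 8

6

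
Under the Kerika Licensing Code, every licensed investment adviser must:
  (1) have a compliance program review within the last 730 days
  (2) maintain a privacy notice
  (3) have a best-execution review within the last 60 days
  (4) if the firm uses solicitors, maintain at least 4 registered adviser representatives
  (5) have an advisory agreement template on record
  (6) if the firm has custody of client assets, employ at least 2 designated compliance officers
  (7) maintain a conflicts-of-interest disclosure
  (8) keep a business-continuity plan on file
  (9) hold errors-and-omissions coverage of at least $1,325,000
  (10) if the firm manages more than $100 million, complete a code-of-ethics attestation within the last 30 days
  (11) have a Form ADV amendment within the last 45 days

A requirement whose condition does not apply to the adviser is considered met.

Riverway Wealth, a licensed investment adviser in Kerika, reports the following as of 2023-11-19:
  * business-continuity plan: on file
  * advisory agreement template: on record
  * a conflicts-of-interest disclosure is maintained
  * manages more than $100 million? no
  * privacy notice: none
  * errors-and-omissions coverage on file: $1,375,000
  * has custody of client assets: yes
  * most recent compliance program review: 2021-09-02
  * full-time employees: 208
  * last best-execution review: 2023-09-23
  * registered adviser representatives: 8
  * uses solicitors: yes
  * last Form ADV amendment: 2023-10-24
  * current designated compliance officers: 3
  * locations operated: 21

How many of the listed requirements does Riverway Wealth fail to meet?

2

1. compliance program review 808 days ago vs limit 730 → not met
2. privacy notice absent → not met
3. best-execution review 57 days ago vs limit 60 → met
4. condition 'uses solicitors' holds; registered adviser representatives 8 ≥ 4 → met
5. advisory agreement template present → met
6. condition 'has custody of client assets' holds; designated compliance officers 3 ≥ 2 → met
7. conflicts-of-interest disclosure present → met
8. business-continuity plan present → met
9. errors-and-omissions coverage $1,375,000 ≥ $1,325,000 → met
10. condition 'manages more than $100 million' does not hold → requirement n/a → met
11. Form ADV amendment 26 days ago vs limit 45 → met
Not met: 2 of 11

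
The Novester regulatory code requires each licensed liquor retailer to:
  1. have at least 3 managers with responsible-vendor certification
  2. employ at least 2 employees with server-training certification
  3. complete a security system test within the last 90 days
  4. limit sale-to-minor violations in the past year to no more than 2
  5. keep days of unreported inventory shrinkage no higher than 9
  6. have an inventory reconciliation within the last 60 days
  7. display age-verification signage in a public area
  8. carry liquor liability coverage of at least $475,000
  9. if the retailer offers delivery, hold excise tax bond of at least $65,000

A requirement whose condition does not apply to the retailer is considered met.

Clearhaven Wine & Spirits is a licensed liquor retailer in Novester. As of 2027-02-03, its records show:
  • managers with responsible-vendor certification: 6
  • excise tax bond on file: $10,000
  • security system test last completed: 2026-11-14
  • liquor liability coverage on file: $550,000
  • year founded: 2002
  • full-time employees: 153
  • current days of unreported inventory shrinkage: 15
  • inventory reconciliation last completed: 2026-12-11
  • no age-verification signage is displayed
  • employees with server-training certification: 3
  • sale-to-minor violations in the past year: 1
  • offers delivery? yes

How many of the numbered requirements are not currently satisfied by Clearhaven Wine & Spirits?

3

1. managers with responsible-vendor certification 6 ≥ 3 → met
2. employees with server-training certification 3 ≥ 2 → met
3. security system test 81 days ago vs limit 90 → met
4. sale-to-minor violations in the past year 1 ≤ 2 → met
5. days of unreported inventory shrinkage 15 > 9 → not met
6. inventory reconciliation 54 days ago vs limit 60 → met
7. age-verification signage absent → not met
8. liquor liability coverage $550,000 ≥ $475,000 → met
9. condition 'offers delivery' holds; excise tax bond $10,000 < $65,000 → not met
Not met: 3 of 9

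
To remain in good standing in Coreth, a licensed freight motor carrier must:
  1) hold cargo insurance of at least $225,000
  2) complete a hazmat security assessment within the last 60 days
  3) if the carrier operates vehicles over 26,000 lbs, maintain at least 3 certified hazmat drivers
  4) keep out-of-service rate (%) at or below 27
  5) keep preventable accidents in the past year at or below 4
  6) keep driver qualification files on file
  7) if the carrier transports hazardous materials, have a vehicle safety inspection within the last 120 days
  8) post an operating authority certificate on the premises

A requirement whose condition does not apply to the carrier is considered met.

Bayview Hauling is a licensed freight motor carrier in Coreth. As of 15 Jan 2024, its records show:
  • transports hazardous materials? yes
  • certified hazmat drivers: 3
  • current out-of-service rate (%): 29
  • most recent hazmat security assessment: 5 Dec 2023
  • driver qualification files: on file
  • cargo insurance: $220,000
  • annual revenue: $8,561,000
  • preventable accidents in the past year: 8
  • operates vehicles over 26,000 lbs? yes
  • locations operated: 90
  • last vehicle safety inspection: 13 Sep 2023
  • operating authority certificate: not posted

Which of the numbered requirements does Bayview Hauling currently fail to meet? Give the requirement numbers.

1, 4, 5, 7, 8

1. cargo insurance $220,000 < $225,000 → not met
2. hazmat security assessment 41 days ago vs limit 60 → met
3. condition 'operates vehicles over 26,000 lbs' holds; certified hazmat drivers 3 ≥ 3 → met
4. out-of-service rate (%) 29 > 27 → not met
5. preventable accidents in the past year 8 > 4 → not met
6. driver qualification files present → met
7. condition 'transports hazardous materials' holds; vehicle safety inspection 124 days ago vs limit 120 → not met
8. operating authority certificate absent → not met
Not met: 1, 4, 5, 7, 8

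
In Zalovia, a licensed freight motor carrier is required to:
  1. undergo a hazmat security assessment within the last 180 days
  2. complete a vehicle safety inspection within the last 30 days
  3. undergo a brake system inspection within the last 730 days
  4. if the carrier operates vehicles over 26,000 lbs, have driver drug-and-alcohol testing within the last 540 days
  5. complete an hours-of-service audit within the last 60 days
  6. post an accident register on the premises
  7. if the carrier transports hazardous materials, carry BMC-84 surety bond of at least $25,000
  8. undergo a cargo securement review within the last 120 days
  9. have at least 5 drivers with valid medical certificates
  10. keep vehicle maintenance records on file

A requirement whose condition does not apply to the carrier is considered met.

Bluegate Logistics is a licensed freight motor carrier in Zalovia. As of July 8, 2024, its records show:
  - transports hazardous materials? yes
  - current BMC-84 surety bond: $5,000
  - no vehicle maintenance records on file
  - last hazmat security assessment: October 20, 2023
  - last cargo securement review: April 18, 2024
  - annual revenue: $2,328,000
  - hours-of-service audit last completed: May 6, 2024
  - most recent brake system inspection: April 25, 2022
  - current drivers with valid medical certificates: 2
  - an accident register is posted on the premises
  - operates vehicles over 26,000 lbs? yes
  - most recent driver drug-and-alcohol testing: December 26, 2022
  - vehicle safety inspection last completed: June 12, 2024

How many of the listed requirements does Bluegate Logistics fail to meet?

7

1. hazmat security assessment 262 days ago vs limit 180 → not met
2. vehicle safety inspection 26 days ago vs limit 30 → met
3. brake system inspection 805 days ago vs limit 730 → not met
4. condition 'operates vehicles over 26,000 lbs' holds; driver drug-and-alcohol testing 560 days ago vs limit 540 → not met
5. hours-of-service audit 63 days ago vs limit 60 → not met
6. accident register present → met
7. condition 'transports hazardous materials' holds; BMC-84 surety bond $5,000 < $25,000 → not met
8. cargo securement review 81 days ago vs limit 120 → met
9. drivers with valid medical certificates 2 < 5 → not met
10. vehicle maintenance records absent → not met
Not met: 7 of 10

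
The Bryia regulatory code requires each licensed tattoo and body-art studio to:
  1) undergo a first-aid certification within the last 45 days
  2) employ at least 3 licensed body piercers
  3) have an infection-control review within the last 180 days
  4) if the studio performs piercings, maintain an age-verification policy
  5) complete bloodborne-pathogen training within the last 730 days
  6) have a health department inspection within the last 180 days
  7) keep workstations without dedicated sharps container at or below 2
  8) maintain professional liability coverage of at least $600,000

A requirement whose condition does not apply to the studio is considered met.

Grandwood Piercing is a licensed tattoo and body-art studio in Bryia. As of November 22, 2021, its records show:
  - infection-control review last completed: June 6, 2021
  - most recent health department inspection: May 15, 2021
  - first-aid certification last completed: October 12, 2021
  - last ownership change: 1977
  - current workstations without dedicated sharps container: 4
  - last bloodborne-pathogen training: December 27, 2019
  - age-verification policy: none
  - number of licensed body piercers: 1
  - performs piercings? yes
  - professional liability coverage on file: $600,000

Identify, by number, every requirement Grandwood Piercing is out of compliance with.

2, 4, 6, 7

1. first-aid certification 41 days ago vs limit 45 → met
2. licensed body piercers 1 < 3 → not met
3. infection-control review 169 days ago vs limit 180 → met
4. condition 'performs piercings' holds; age-verification policy absent → not met
5. bloodborne-pathogen training 696 days ago vs limit 730 → met
6. health department inspection 191 days ago vs limit 180 → not met
7. workstations without dedicated sharps container 4 > 2 → not met
8. professional liability coverage $600,000 ≥ $600,000 → met
Not met: 2, 4, 6, 7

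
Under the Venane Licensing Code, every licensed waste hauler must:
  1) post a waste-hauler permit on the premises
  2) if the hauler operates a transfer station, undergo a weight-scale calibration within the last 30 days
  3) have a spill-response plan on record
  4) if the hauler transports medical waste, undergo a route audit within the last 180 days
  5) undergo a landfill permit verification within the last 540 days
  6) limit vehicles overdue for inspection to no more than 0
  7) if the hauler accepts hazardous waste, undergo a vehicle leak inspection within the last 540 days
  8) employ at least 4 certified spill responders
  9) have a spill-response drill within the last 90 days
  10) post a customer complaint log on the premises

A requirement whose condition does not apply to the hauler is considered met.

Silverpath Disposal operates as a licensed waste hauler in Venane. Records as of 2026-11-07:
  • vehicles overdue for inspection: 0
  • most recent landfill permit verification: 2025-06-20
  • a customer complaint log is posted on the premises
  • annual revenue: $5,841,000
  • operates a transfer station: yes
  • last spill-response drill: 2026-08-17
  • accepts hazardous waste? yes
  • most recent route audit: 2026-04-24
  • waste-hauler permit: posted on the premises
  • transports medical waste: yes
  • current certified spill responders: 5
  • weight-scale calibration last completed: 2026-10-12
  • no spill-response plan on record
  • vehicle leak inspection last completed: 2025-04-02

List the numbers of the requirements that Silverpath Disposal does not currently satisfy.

3, 4, 7

1. waste-hauler permit present → met
2. condition 'operates a transfer station' holds; weight-scale calibration 26 days ago vs limit 30 → met
3. spill-response plan absent → not met
4. condition 'transports medical waste' holds; route audit 197 days ago vs limit 180 → not met
5. landfill permit verification 505 days ago vs limit 540 → met
6. vehicles overdue for inspection 0 ≤ 0 → met
7. condition 'accepts hazardous waste' holds; vehicle leak inspection 584 days ago vs limit 540 → not met
8. certified spill responders 5 ≥ 4 → met
9. spill-response drill 82 days ago vs limit 90 → met
10. customer complaint log present → met
Not met: 3, 4, 7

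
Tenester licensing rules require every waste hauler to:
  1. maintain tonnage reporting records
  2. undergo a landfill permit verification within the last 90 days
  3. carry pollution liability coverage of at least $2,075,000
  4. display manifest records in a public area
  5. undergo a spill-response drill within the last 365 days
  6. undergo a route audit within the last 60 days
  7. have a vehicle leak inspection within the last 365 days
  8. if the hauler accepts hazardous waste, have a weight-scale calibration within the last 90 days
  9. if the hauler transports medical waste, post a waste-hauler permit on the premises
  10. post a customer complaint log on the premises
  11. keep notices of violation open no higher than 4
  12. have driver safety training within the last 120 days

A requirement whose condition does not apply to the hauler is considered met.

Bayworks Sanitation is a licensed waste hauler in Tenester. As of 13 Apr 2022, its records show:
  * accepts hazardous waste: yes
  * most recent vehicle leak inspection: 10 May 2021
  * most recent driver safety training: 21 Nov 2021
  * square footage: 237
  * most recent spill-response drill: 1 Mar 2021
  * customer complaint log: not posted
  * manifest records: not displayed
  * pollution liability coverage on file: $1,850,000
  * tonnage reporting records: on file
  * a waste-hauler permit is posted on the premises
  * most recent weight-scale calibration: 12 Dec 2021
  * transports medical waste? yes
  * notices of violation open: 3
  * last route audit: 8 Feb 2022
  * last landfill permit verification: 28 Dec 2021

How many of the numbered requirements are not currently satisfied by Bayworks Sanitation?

8

1. tonnage reporting records present → met
2. landfill permit verification 106 days ago vs limit 90 → not met
3. pollution liability coverage $1,850,000 < $2,075,000 → not met
4. manifest records absent → not met
5. spill-response drill 408 days ago vs limit 365 → not met
6. route audit 64 days ago vs limit 60 → not met
7. vehicle leak inspection 338 days ago vs limit 365 → met
8. condition 'accepts hazardous waste' holds; weight-scale calibration 122 days ago vs limit 90 → not met
9. condition 'transports medical waste' holds; waste-hauler permit present → met
10. customer complaint log absent → not met
11. notices of violation open 3 ≤ 4 → met
12. driver safety training 143 days ago vs limit 120 → not met
Not met: 8 of 12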